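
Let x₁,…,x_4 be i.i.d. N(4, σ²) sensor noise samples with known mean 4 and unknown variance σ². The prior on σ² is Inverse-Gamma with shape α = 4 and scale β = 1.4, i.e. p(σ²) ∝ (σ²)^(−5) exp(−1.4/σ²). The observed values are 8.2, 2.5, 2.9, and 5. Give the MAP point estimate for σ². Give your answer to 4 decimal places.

Sum of squared deviations about the known mean: SS = (8.2−4)² + (2.5−4)² + (2.9−4)² + (5−4)² = 22.1.
The Normal likelihood contributes (σ²)^(−n/2) exp(−SS/(2σ²)), so the posterior is Inverse-Gamma(α + n/2, β + SS/2) = Inverse-Gamma(6, 12.45).
The mode of Inverse-Gamma(a, b) is b/(a+1) = 12.45/7 ≈ 1.7786.

σ̂²_MAP = 1.7786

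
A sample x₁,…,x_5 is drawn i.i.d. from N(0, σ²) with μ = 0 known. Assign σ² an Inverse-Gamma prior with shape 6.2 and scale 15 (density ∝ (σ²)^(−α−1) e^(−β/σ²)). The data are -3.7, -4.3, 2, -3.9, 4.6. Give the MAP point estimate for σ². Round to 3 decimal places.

Sum of squared deviations about the known mean: SS = (-3.7−0)² + (-4.3−0)² + (2−0)² + (-3.9−0)² + (4.6−0)² = 72.55.
The Normal likelihood contributes (σ²)^(−n/2) exp(−SS/(2σ²)), so the posterior is Inverse-Gamma(α + n/2, β + SS/2) = Inverse-Gamma(8.7, 51.275).
The mode of Inverse-Gamma(a, b) is b/(a+1) = 51.275/9.7 ≈ 5.286.

σ̂²_MAP = 5.286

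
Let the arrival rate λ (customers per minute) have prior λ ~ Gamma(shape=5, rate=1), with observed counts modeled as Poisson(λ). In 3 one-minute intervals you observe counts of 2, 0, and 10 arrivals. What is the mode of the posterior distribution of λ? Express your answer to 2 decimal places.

λ̂_MAP = 4.00

Σxᵢ = 2+0+10 = 12, with n = 3.
Posterior ∝ λ^4e^(−1λ) · λ^12e^(−3λ) = λ^16e^(−4λ), i.e. Gamma(shape=17, rate=4).
The mode of a Gamma(a, b) with a ≥ 1 (shape–rate) is (a−1)/b = 16/4 ≈ 4.00.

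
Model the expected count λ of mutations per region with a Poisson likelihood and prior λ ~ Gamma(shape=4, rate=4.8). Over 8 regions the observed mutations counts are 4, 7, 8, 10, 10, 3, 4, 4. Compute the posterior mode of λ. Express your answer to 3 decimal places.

Σxᵢ = 4+7+8+10+10+3+4+4 = 50, with n = 8.
Posterior ∝ λ^3e^(−4.8λ) · λ^50e^(−8λ) = λ^53e^(−12.8λ), i.e. Gamma(shape=54, rate=12.8).
The mode of a Gamma(a, b) with a ≥ 1 (shape–rate) is (a−1)/b = 53/12.8 ≈ 4.141.

λ̂_MAP = 4.141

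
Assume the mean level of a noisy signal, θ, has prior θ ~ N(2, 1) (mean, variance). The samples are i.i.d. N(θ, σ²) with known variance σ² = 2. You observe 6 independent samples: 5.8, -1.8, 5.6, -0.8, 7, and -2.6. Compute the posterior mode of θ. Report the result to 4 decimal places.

n = 6; x̄ = (5.8 + (-1.8) + 5.6 + (-0.8) + 7 + (-2.6))/6 = 13.2/6 = 2.2.
For a Normal prior and Normal likelihood with known variance, the posterior is Normal; its mode equals its mean, the precision-weighted average.
Prior precision 1/σ₀² = 1/1 = 1; data precision n/σ² = 6/2 = 3.
θ̂ = (1·2 + 3·2.2) / (1 + 3) = 8.6/4 = 2.1500.

θ̂_MAP = 2.1500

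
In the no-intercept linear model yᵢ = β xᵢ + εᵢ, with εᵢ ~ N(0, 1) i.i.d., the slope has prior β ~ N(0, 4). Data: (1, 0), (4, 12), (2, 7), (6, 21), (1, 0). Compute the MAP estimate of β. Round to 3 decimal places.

log p(β | y) = −Σ(yᵢ − βxᵢ)²/(2·1) − β²/(2·4) + const.
Setting the derivative to zero: Σxᵢ(yᵢ − βxᵢ)/1 − β/4 = 0, so β = Σxᵢyᵢ / (Σxᵢ² + σ²/τ²).
Σxᵢyᵢ = 1·0 + 4·12 + 2·7 + 6·21 + 1·0 = 188; Σxᵢ² = 58; σ²/τ² = 0.25.
β̂_MAP = 188 / (58 + 0.25) = 188/58.25 ≈ 3.227.

β̂_MAP = 3.227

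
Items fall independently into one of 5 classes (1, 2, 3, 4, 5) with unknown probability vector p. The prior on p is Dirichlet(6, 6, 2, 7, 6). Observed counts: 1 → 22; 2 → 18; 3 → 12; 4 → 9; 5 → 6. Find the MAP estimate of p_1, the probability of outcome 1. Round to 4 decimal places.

The posterior is Dirichlet(αᵢ + nᵢ) = Dirichlet(28, 24, 14, 16, 12).
For a Dirichlet(a₁,…,a_K) with all aᵢ > 1, the mode has j-th component (aⱼ − 1)/(Σaᵢ − K).
Here Σaᵢ = 94 and K = 5, so p_1 = (28 − 1)/(94 − 5) = 27/89 ≈ 0.3034.

MAP estimate: 0.3034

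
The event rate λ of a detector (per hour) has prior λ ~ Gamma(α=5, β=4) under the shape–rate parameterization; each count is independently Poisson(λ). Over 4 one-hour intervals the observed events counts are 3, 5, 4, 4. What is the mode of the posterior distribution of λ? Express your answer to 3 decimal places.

Σxᵢ = 3+5+4+4 = 16, with n = 4.
Posterior ∝ λ^4e^(−4λ) · λ^16e^(−4λ) = λ^20e^(−8λ), i.e. Gamma(shape=21, rate=8).
The mode of a Gamma(a, b) with a ≥ 1 (shape–rate) is (a−1)/b = 20/8 ≈ 2.500.

λ̂_MAP = 2.500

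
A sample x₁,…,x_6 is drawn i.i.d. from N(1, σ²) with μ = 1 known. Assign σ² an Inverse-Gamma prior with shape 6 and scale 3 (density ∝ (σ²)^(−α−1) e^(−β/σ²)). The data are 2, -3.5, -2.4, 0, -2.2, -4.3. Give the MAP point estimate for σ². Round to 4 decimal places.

σ̂²_MAP = 3.9070

Sum of squared deviations about the known mean: SS = (2−1)² + (-3.5−1)² + (-2.4−1)² + (0−1)² + (-2.2−1)² + (-4.3−1)² = 72.14.
The Normal likelihood contributes (σ²)^(−n/2) exp(−SS/(2σ²)), so the posterior is Inverse-Gamma(α + n/2, β + SS/2) = Inverse-Gamma(9, 39.07).
The mode of Inverse-Gamma(a, b) is b/(a+1) = 39.07/10 ≈ 3.9070.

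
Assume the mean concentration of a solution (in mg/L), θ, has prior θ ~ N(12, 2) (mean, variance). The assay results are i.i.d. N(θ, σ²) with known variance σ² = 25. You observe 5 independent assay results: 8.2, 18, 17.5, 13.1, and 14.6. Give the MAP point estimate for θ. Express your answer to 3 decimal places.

n = 5; x̄ = (8.2 + 18 + 17.5 + 13.1 + 14.6)/5 = 71.4/5 = 14.28.
For a Normal prior and Normal likelihood with known variance, the posterior is Normal; its mode equals its mean, the precision-weighted average.
Prior precision 1/σ₀² = 1/2 = 0.5; data precision n/σ² = 5/25 = 0.2.
θ̂ = (0.5·12 + 0.2·14.28) / (0.5 + 0.2) = 8.856/0.7 = 2214/175 ≈ 12.651.

θ̂_MAP = 12.651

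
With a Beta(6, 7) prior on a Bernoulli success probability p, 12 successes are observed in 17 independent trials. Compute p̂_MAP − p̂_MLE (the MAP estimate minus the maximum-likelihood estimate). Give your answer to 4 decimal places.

MAP − MLE = -0.0987

Posterior is Beta(18, 12); MAP = (18−1)/(30−2) = 17/28 ≈ 0.60714.
MLE ignores the prior: p̂_MLE = k/n = 12/17 ≈ 0.70588.
Difference = 17/28 − 12/17 = -47/476 ≈ -0.0987.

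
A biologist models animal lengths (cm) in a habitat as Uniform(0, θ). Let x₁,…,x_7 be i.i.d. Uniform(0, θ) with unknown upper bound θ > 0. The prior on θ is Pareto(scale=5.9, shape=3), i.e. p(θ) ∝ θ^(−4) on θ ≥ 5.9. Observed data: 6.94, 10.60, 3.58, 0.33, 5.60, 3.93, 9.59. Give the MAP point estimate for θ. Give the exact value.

The Uniform(0, θ) likelihood is θ^(−n) for θ ≥ max(xᵢ), zero otherwise. Here max(xᵢ) = 10.60.
Posterior ∝ θ^(−4) · θ^(−7) = θ^(−11) on θ ≥ max(5.9, 10.60) = 10.60.
This density is strictly decreasing in θ, so the posterior mode lies at the lower boundary of the support.

θ̂_MAP = 10.60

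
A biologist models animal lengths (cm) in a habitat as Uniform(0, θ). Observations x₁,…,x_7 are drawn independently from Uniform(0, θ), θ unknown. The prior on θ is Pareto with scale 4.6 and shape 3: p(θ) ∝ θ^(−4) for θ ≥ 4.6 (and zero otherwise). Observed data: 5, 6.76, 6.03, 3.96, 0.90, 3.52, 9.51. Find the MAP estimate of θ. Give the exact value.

The Uniform(0, θ) likelihood is θ^(−n) for θ ≥ max(xᵢ), zero otherwise. Here max(xᵢ) = 9.51.
Posterior ∝ θ^(−4) · θ^(−7) = θ^(−11) on θ ≥ max(4.6, 9.51) = 9.51.
This density is strictly decreasing in θ, so the posterior mode lies at the lower boundary of the support.

θ̂_MAP = 9.51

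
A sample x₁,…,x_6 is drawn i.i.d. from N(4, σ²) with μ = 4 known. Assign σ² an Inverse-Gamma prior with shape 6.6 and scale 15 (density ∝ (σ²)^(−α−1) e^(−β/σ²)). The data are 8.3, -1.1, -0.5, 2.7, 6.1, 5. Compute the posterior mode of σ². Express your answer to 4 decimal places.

Sum of squared deviations about the known mean: SS = (8.3−4)² + (-1.1−4)² + (-0.5−4)² + (2.7−4)² + (6.1−4)² + (5−4)² = 71.85.
The Normal likelihood contributes (σ²)^(−n/2) exp(−SS/(2σ²)), so the posterior is Inverse-Gamma(α + n/2, β + SS/2) = Inverse-Gamma(9.6, 50.925).
The mode of Inverse-Gamma(a, b) is b/(a+1) = 50.925/10.6 ≈ 4.8042.

σ̂²_MAP = 4.8042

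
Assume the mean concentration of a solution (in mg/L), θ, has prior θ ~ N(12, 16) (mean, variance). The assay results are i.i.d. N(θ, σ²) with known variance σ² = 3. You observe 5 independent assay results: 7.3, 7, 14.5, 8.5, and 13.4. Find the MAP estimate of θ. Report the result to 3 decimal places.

n = 5; x̄ = (7.3 + 7 + 14.5 + 8.5 + 13.4)/5 = 50.7/5 = 10.14.
For a Normal prior and Normal likelihood with known variance, the posterior is Normal; its mode equals its mean, the precision-weighted average.
Prior precision 1/σ₀² = 1/16 = 0.0625; data precision n/σ² = 5/3.
θ̂ = (0.0625·12 + (5/3)·10.14) / (0.0625 + 5/3) = 17.65/(83/48) = 4236/415 ≈ 10.207.

θ̂_MAP = 10.207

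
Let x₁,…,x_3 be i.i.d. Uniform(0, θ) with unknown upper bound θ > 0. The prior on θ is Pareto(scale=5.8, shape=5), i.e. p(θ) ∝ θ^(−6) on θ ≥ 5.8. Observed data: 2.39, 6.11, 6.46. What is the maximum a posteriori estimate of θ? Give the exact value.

θ̂_MAP = 6.46

The Uniform(0, θ) likelihood is θ^(−n) for θ ≥ max(xᵢ), zero otherwise. Here max(xᵢ) = 6.46.
Posterior ∝ θ^(−6) · θ^(−3) = θ^(−9) on θ ≥ max(5.8, 6.46) = 6.46.
This density is strictly decreasing in θ, so the posterior mode lies at the lower boundary of the support.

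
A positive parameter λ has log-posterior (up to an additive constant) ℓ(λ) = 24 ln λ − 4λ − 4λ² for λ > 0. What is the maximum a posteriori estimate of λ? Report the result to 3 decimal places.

ℓ'(λ) = 24/λ − 4 − 8λ. Setting this to zero and multiplying by λ: 8λ² + 4λ − 24 = 0.
λ = (−4 + √(4² + 4·8·24)) / (2·8) = (−4 + √784) / 16 = (−4 + 28)/16 = 3/2.
ℓ''(λ) = −24/λ² − 8 < 0, confirming a maximum.

λ̂_MAP = 1.500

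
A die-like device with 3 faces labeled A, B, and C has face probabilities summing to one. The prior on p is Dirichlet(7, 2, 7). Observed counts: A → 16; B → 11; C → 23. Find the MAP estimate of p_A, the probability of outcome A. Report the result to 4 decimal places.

The posterior is Dirichlet(αᵢ + nᵢ) = Dirichlet(23, 13, 30).
For a Dirichlet(a₁,…,a_K) with all aᵢ > 1, the mode has j-th component (aⱼ − 1)/(Σaᵢ − K).
Here Σaᵢ = 66 and K = 3, so p_A = (23 − 1)/(66 − 3) = 22/63 ≈ 0.3492.

MAP estimate of p_A = 0.3492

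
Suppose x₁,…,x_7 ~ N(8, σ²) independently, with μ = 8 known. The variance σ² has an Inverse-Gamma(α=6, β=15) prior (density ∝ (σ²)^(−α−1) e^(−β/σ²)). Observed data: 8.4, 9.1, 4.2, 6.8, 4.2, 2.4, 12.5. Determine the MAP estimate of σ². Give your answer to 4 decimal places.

σ̂²_MAP = 5.3952

Sum of squared deviations about the known mean: SS = (8.4−8)² + (9.1−8)² + (4.2−8)² + (6.8−8)² + (4.2−8)² + (2.4−8)² + (12.5−8)² = 83.3.
The Normal likelihood contributes (σ²)^(−n/2) exp(−SS/(2σ²)), so the posterior is Inverse-Gamma(α + n/2, β + SS/2) = Inverse-Gamma(9.5, 56.65).
The mode of Inverse-Gamma(a, b) is b/(a+1) = 56.65/10.5 ≈ 5.3952.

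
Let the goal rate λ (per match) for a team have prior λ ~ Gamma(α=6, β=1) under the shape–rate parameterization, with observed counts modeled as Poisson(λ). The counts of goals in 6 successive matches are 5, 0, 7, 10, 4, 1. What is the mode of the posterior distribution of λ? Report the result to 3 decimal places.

Σxᵢ = 5+0+7+10+4+1 = 27, with n = 6.
Posterior ∝ λ^5e^(−1λ) · λ^27e^(−6λ) = λ^32e^(−7λ), i.e. Gamma(shape=33, rate=7).
The mode of a Gamma(a, b) with a ≥ 1 (shape–rate) is (a−1)/b = 32/7 ≈ 4.571.

λ̂_MAP = 4.571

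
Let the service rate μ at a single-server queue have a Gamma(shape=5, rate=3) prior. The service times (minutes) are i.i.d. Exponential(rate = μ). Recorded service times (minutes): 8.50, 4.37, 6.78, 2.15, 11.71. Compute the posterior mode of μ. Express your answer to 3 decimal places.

μ̂_MAP = 0.247

The Exponential(rate=μ) likelihood is ∝ μ^n e^(−μΣtᵢ). Here n = 5 and Σtᵢ = 8.50 + 4.37 + 6.78 + 2.15 + 11.71 = 33.51.
Posterior ∝ μ^4e^(−3μ) · μ^5e^(−33.51μ) = μ^9e^(−36.51μ), i.e. Gamma(10, 36.51).
Mode = (a−1)/b = 9/36.51 ≈ 0.247.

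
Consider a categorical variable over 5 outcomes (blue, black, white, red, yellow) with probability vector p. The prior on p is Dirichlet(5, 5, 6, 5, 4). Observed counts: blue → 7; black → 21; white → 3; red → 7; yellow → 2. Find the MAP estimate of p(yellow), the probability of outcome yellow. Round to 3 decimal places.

The posterior is Dirichlet(αᵢ + nᵢ) = Dirichlet(12, 26, 9, 12, 6).
For a Dirichlet(a₁,…,a_K) with all aᵢ > 1, the mode has j-th component (aⱼ − 1)/(Σaᵢ − K).
Here Σaᵢ = 65 and K = 5, so p(yellow) = (6 − 1)/(65 − 5) = 5/60 ≈ 0.083.

MAP estimate of p(yellow) = 0.083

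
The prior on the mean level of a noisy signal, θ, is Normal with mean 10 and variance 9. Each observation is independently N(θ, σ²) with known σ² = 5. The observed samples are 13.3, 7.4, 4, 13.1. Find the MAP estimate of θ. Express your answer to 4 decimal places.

θ̂_MAP = 9.5171

n = 4; x̄ = (13.3 + 7.4 + 4 + 13.1)/4 = 37.8/4 = 9.45.
For a Normal prior and Normal likelihood with known variance, the posterior is Normal; its mode equals its mean, the precision-weighted average.
Prior precision 1/σ₀² = 1/9; data precision n/σ² = 4/5 = 0.8.
θ̂ = ((1/9)·10 + 0.8·9.45) / (1/9 + 0.8) = (1951/225)/(41/45) = 1951/205 ≈ 9.5171.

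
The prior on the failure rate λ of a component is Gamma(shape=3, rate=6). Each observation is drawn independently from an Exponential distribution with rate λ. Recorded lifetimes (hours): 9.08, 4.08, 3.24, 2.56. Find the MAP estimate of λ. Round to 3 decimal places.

The Exponential(rate=λ) likelihood is ∝ λ^n e^(−λΣtᵢ). Here n = 4 and Σtᵢ = 9.08 + 4.08 + 3.24 + 2.56 = 18.96.
Posterior ∝ λ^2e^(−6λ) · λ^4e^(−18.96λ) = λ^6e^(−24.96λ), i.e. Gamma(7, 24.96).
Mode = (a−1)/b = 6/24.96 ≈ 0.240.

λ̂_MAP = 0.240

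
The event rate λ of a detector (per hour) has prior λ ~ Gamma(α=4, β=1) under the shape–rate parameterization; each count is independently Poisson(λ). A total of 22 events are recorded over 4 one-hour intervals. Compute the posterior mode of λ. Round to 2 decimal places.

Σxᵢ = 22, n = 4.
Posterior ∝ λ^3e^(−1λ) · λ^22e^(−4λ) = λ^25e^(−5λ), i.e. Gamma(shape=26, rate=5).
The mode of a Gamma(a, b) with a ≥ 1 (shape–rate) is (a−1)/b = 25/5 ≈ 5.00.

λ̂_MAP = 5.00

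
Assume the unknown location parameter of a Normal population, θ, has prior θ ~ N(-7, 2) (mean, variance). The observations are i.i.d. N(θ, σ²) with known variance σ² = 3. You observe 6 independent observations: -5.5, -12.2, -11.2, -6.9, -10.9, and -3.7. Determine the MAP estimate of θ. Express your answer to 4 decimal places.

n = 6; x̄ = ((-5.5) + (-12.2) + (-11.2) + (-6.9) + (-10.9) + (-3.7))/6 = -50.4/6 = -8.4.
For a Normal prior and Normal likelihood with known variance, the posterior is Normal; its mode equals its mean, the precision-weighted average.
Prior precision 1/σ₀² = 1/2 = 0.5; data precision n/σ² = 6/3 = 2.
θ̂ = (0.5·(-7) + 2·(-8.4)) / (0.5 + 2) = (-20.3)/2.5 = -8.1200.

θ̂_MAP = -8.1200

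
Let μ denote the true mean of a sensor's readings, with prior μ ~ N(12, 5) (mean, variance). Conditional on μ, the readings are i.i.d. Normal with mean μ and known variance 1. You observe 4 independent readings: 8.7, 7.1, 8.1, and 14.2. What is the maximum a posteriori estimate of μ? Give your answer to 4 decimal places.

n = 4; x̄ = (8.7 + 7.1 + 8.1 + 14.2)/4 = 38.1/4 = 9.525.
For a Normal prior and Normal likelihood with known variance, the posterior is Normal; its mode equals its mean, the precision-weighted average.
Prior precision 1/σ₀² = 1/5 = 0.2; data precision n/σ² = 4/1 = 4.
μ̂ = (0.2·12 + 4·9.525) / (0.2 + 4) = 40.5/4.2 = 135/14 ≈ 9.6429.

μ̂_MAP = 9.6429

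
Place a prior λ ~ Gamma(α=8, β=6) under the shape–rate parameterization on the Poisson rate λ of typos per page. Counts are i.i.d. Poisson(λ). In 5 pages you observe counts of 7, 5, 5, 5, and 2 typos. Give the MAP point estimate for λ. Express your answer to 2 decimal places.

λ̂_MAP = 2.82

Σxᵢ = 7+5+5+5+2 = 24, with n = 5.
Posterior ∝ λ^7e^(−6λ) · λ^24e^(−5λ) = λ^31e^(−11λ), i.e. Gamma(shape=32, rate=11).
The mode of a Gamma(a, b) with a ≥ 1 (shape–rate) is (a−1)/b = 31/11 ≈ 2.82.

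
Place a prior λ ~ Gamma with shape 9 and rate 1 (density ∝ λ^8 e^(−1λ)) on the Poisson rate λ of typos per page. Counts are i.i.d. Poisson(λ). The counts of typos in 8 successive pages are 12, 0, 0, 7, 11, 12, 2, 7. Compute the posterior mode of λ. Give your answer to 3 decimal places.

Σxᵢ = 12+0+0+7+11+12+2+7 = 51, with n = 8.
Posterior ∝ λ^8e^(−1λ) · λ^51e^(−8λ) = λ^59e^(−9λ), i.e. Gamma(shape=60, rate=9).
The mode of a Gamma(a, b) with a ≥ 1 (shape–rate) is (a−1)/b = 59/9 ≈ 6.556.

λ̂_MAP = 6.556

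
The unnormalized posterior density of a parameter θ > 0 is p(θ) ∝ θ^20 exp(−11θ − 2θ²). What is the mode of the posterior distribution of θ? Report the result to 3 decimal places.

ℓ'(θ) = 20/θ − 11 − 4θ. Setting this to zero and multiplying by θ: 4θ² + 11θ − 20 = 0.
θ = (−11 + √(11² + 4·4·20)) / (2·4) = (−11 + √441) / 8 = (−11 + 21)/8 = 5/4.
ℓ''(θ) = −20/θ² − 4 < 0, confirming a maximum.

θ̂_MAP = 1.250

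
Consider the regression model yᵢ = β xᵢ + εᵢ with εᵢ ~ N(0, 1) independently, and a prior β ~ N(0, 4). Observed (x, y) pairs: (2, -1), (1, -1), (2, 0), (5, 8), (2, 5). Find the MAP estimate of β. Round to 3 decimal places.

log p(β | y) = −Σ(yᵢ − βxᵢ)²/(2·1) − β²/(2·4) + const.
Setting the derivative to zero: Σxᵢ(yᵢ − βxᵢ)/1 − β/4 = 0, so β = Σxᵢyᵢ / (Σxᵢ² + σ²/τ²).
Σxᵢyᵢ = 2·(-1) + 1·(-1) + 2·0 + 5·8 + 2·5 = 47; Σxᵢ² = 38; σ²/τ² = 0.25.
β̂_MAP = 47 / (38 + 0.25) = 47/38.25 ≈ 1.229.

β̂_MAP = 1.229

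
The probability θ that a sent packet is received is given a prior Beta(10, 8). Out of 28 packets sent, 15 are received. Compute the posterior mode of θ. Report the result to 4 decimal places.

Prior: Beta(10, 8).
Data: 15 successes in 28 trials. The binomial likelihood contributes θ^15(1−θ)^13, so the posterior is Beta(10+15, 8+13) = Beta(25, 21).
For Beta(a, b) with a, b > 1 the mode is (a−1)/(a+b−2) = 24/44 ≈ 0.5455.

θ̂_MAP = 0.5455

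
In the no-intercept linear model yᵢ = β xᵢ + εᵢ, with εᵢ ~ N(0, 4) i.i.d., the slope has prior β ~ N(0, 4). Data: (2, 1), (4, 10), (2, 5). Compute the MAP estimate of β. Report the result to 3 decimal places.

β̂_MAP = 2.080

log p(β | y) = −Σ(yᵢ − βxᵢ)²/(2·4) − β²/(2·4) + const.
Setting the derivative to zero: Σxᵢ(yᵢ − βxᵢ)/4 − β/4 = 0, so β = Σxᵢyᵢ / (Σxᵢ² + σ²/τ²).
Σxᵢyᵢ = 2·1 + 4·10 + 2·5 = 52; Σxᵢ² = 24; σ²/τ² = 1.
β̂_MAP = 52 / (24 + 1) = 52/25 ≈ 2.080.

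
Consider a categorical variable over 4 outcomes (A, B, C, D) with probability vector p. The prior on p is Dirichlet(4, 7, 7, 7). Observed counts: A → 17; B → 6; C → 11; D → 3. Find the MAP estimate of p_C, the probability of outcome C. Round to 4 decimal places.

The posterior is Dirichlet(αᵢ + nᵢ) = Dirichlet(21, 13, 18, 10).
For a Dirichlet(a₁,…,a_K) with all aᵢ > 1, the mode has j-th component (aⱼ − 1)/(Σaᵢ − K).
Here Σaᵢ = 62 and K = 4, so p_C = (18 − 1)/(62 − 4) = 17/58 ≈ 0.2931.

MAP estimate of p_C = 0.2931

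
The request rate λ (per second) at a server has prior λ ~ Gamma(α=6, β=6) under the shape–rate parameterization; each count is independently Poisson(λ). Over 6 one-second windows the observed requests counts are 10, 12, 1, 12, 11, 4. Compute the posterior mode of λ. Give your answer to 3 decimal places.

Σxᵢ = 10+12+1+12+11+4 = 50, with n = 6.
Posterior ∝ λ^5e^(−6λ) · λ^50e^(−6λ) = λ^55e^(−12λ), i.e. Gamma(shape=56, rate=12).
The mode of a Gamma(a, b) with a ≥ 1 (shape–rate) is (a−1)/b = 55/12 ≈ 4.583.

λ̂_MAP = 4.583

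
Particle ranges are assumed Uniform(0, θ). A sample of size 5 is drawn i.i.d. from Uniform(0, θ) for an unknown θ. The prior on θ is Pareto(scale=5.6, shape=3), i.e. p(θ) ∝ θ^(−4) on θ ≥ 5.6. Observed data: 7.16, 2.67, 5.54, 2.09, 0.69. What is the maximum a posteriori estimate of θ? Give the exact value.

The Uniform(0, θ) likelihood is θ^(−n) for θ ≥ max(xᵢ), zero otherwise. Here max(xᵢ) = 7.16.
Posterior ∝ θ^(−4) · θ^(−5) = θ^(−9) on θ ≥ max(5.6, 7.16) = 7.16.
This density is strictly decreasing in θ, so the posterior mode lies at the lower boundary of the support.

θ̂_MAP = 7.16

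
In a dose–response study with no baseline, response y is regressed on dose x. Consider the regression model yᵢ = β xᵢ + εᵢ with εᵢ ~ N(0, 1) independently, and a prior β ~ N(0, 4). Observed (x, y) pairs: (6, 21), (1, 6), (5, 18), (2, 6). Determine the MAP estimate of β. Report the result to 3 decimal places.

β̂_MAP = 3.532

log p(β | y) = −Σ(yᵢ − βxᵢ)²/(2·1) − β²/(2·4) + const.
Setting the derivative to zero: Σxᵢ(yᵢ − βxᵢ)/1 − β/4 = 0, so β = Σxᵢyᵢ / (Σxᵢ² + σ²/τ²).
Σxᵢyᵢ = 6·21 + 1·6 + 5·18 + 2·6 = 234; Σxᵢ² = 66; σ²/τ² = 0.25.
β̂_MAP = 234 / (66 + 0.25) = 234/66.25 ≈ 3.532.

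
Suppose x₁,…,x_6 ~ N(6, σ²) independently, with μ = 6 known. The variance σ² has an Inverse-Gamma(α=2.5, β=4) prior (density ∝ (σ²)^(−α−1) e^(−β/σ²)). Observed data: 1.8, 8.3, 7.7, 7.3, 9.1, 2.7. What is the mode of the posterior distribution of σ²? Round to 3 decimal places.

σ̂²_MAP = 4.308

Sum of squared deviations about the known mean: SS = (1.8−6)² + (8.3−6)² + (7.7−6)² + (7.3−6)² + (9.1−6)² + (2.7−6)² = 48.01.
The Normal likelihood contributes (σ²)^(−n/2) exp(−SS/(2σ²)), so the posterior is Inverse-Gamma(α + n/2, β + SS/2) = Inverse-Gamma(5.5, 28.005).
The mode of Inverse-Gamma(a, b) is b/(a+1) = 28.005/6.5 ≈ 4.308.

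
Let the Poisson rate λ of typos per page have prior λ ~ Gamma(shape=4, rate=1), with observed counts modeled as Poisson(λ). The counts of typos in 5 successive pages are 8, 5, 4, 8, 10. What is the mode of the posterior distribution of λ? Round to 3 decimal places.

λ̂_MAP = 6.333

Σxᵢ = 8+5+4+8+10 = 35, with n = 5.
Posterior ∝ λ^3e^(−1λ) · λ^35e^(−5λ) = λ^38e^(−6λ), i.e. Gamma(shape=39, rate=6).
The mode of a Gamma(a, b) with a ≥ 1 (shape–rate) is (a−1)/b = 38/6 ≈ 6.333.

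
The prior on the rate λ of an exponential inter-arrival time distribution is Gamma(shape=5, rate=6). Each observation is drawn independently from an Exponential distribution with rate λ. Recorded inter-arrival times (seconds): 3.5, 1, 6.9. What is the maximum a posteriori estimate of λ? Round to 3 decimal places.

λ̂_MAP = 0.402

The Exponential(rate=λ) likelihood is ∝ λ^n e^(−λΣtᵢ). Here n = 3 and Σtᵢ = 3.5 + 1 + 6.9 = 11.4.
Posterior ∝ λ^4e^(−6λ) · λ^3e^(−11.4λ) = λ^7e^(−17.4λ), i.e. Gamma(8, 17.4).
Mode = (a−1)/b = 7/17.4 ≈ 0.402.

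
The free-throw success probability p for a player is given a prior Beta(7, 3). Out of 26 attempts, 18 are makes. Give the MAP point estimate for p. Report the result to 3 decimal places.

p̂_MAP = 0.706

Prior: Beta(7, 3).
Data: 18 successes in 26 trials. The binomial likelihood contributes p^18(1−p)^8, so the posterior is Beta(7+18, 3+8) = Beta(25, 11).
For Beta(a, b) with a, b > 1 the mode is (a−1)/(a+b−2) = 24/34 ≈ 0.706.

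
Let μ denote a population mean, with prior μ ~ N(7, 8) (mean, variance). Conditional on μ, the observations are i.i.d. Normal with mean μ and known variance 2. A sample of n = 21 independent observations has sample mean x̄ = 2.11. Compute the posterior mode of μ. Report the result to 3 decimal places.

n = 21, x̄ = 2.11.
For a Normal prior and Normal likelihood with known variance, the posterior is Normal; its mode equals its mean, the precision-weighted average.
Prior precision 1/σ₀² = 1/8 = 0.125; data precision n/σ² = 21/2 = 10.5.
μ̂ = (0.125·7 + 10.5·2.11) / (0.125 + 10.5) = 23.03/10.625 = 4606/2125 ≈ 2.168.

μ̂_MAP = 2.168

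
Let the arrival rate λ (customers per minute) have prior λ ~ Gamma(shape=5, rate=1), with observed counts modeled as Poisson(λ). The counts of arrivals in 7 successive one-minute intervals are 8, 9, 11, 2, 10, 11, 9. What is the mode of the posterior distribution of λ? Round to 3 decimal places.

Σxᵢ = 8+9+11+2+10+11+9 = 60, with n = 7.
Posterior ∝ λ^4e^(−1λ) · λ^60e^(−7λ) = λ^64e^(−8λ), i.e. Gamma(shape=65, rate=8).
The mode of a Gamma(a, b) with a ≥ 1 (shape–rate) is (a−1)/b = 64/8 ≈ 8.000.

λ̂_MAP = 8.000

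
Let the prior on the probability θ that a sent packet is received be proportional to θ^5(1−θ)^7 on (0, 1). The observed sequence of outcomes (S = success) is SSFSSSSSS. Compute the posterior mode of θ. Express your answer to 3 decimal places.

θ̂_MAP = 0.619

The prior density ∝ θ^5(1−θ)^7 is the kernel of Beta(6, 8).
Data: 8 successes in 9 trials (from the sequence). The binomial likelihood contributes θ^8(1−θ)^1, so the posterior is Beta(6+8, 8+1) = Beta(14, 9).
For Beta(a, b) with a, b > 1 the mode is (a−1)/(a+b−2) = 13/21 ≈ 0.619.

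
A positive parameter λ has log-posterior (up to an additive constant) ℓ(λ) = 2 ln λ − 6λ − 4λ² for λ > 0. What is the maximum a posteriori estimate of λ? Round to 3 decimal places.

ℓ'(λ) = 2/λ − 6 − 8λ. Setting this to zero and multiplying by λ: 8λ² + 6λ − 2 = 0.
λ = (−6 + √(6² + 4·8·2)) / (2·8) = (−6 + √100) / 16 = (−6 + 10)/16 = 1/4.
ℓ''(λ) = −2/λ² − 8 < 0, confirming a maximum.

λ̂_MAP = 0.250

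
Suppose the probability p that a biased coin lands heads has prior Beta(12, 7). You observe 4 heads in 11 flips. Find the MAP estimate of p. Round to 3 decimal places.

p̂_MAP = 0.536

Prior: Beta(12, 7).
Data: 4 successes in 11 trials. The binomial likelihood contributes p^4(1−p)^7, so the posterior is Beta(12+4, 7+7) = Beta(16, 14).
For Beta(a, b) with a, b > 1 the mode is (a−1)/(a+b−2) = 15/28 ≈ 0.536.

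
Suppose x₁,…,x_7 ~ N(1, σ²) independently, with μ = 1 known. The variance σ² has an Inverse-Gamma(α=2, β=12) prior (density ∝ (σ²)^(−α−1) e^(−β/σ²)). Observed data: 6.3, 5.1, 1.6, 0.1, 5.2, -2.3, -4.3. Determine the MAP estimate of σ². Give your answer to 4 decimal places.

σ̂²_MAP = 9.7454

Sum of squared deviations about the known mean: SS = (6.3−1)² + (5.1−1)² + (1.6−1)² + (0.1−1)² + (5.2−1)² + (-2.3−1)² + (-4.3−1)² = 102.69.
The Normal likelihood contributes (σ²)^(−n/2) exp(−SS/(2σ²)), so the posterior is Inverse-Gamma(α + n/2, β + SS/2) = Inverse-Gamma(5.5, 63.345).
The mode of Inverse-Gamma(a, b) is b/(a+1) = 63.345/6.5 ≈ 9.7454.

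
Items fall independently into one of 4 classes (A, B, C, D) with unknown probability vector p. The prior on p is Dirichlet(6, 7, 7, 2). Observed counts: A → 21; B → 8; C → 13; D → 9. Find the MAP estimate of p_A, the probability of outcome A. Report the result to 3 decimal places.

The posterior is Dirichlet(αᵢ + nᵢ) = Dirichlet(27, 15, 20, 11).
For a Dirichlet(a₁,…,a_K) with all aᵢ > 1, the mode has j-th component (aⱼ − 1)/(Σaᵢ − K).
Here Σaᵢ = 73 and K = 4, so p_A = (27 − 1)/(73 − 4) = 26/69 ≈ 0.377.

MAP estimate of p_A = 0.377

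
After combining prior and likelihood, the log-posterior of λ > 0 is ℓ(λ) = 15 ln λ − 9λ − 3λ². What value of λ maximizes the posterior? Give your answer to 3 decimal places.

λ̂_MAP = 1.000

ℓ'(λ) = 15/λ − 9 − 6λ. Setting this to zero and multiplying by λ: 6λ² + 9λ − 15 = 0.
λ = (−9 + √(9² + 4·6·15)) / (2·6) = (−9 + √441) / 12 = (−9 + 21)/12 = 1.
ℓ''(λ) = −15/λ² − 6 < 0, confirming a maximum.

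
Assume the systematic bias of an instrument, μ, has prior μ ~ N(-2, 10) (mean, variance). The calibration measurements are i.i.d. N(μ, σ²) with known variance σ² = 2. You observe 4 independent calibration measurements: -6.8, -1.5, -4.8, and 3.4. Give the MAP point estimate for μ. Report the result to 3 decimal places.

n = 4; x̄ = ((-6.8) + (-1.5) + (-4.8) + 3.4)/4 = -9.7/4 = -2.425.
For a Normal prior and Normal likelihood with known variance, the posterior is Normal; its mode equals its mean, the precision-weighted average.
Prior precision 1/σ₀² = 1/10 = 0.1; data precision n/σ² = 4/2 = 2.
μ̂ = (0.1·(-2) + 2·(-2.425)) / (0.1 + 2) = (-5.05)/2.1 = -101/42 ≈ -2.405.

μ̂_MAP = -2.405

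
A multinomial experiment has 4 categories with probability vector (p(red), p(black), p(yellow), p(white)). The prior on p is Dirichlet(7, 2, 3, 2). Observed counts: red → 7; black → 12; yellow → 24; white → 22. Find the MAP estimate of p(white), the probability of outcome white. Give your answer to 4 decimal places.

The posterior is Dirichlet(αᵢ + nᵢ) = Dirichlet(14, 14, 27, 24).
For a Dirichlet(a₁,…,a_K) with all aᵢ > 1, the mode has j-th component (aⱼ − 1)/(Σaᵢ − K).
Here Σaᵢ = 79 and K = 4, so p(white) = (24 − 1)/(79 − 4) = 23/75 ≈ 0.3067.

MAP estimate of p(white) = 0.3067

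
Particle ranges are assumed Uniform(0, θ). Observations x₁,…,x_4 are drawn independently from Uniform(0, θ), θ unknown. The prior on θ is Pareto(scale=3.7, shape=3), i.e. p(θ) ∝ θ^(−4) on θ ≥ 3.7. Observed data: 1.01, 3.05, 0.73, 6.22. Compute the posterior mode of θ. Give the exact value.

θ̂_MAP = 6.22

The Uniform(0, θ) likelihood is θ^(−n) for θ ≥ max(xᵢ), zero otherwise. Here max(xᵢ) = 6.22.
Posterior ∝ θ^(−4) · θ^(−4) = θ^(−8) on θ ≥ max(3.7, 6.22) = 6.22.
This density is strictly decreasing in θ, so the posterior mode lies at the lower boundary of the support.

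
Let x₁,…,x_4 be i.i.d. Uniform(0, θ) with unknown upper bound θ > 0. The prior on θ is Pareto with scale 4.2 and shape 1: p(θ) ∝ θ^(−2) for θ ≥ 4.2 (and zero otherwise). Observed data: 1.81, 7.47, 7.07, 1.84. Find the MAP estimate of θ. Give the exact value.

The Uniform(0, θ) likelihood is θ^(−n) for θ ≥ max(xᵢ), zero otherwise. Here max(xᵢ) = 7.47.
Posterior ∝ θ^(−2) · θ^(−4) = θ^(−6) on θ ≥ max(4.2, 7.47) = 7.47.
This density is strictly decreasing in θ, so the posterior mode lies at the lower boundary of the support.

θ̂_MAP = 7.47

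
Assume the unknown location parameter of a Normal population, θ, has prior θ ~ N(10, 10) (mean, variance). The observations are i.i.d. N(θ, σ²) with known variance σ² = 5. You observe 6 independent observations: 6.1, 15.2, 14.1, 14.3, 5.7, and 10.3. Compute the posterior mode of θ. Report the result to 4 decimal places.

θ̂_MAP = 10.8769

n = 6; x̄ = (6.1 + 15.2 + 14.1 + 14.3 + 5.7 + 10.3)/6 = 65.7/6 = 10.95.
For a Normal prior and Normal likelihood with known variance, the posterior is Normal; its mode equals its mean, the precision-weighted average.
Prior precision 1/σ₀² = 1/10 = 0.1; data precision n/σ² = 6/5 = 1.2.
θ̂ = (0.1·10 + 1.2·10.95) / (0.1 + 1.2) = 14.14/1.3 = 707/65 ≈ 10.8769.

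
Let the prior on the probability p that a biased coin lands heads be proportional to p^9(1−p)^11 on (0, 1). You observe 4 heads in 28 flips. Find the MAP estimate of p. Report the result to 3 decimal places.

The prior density ∝ p^9(1−p)^11 is the kernel of Beta(10, 12).
Data: 4 successes in 28 trials. The binomial likelihood contributes p^4(1−p)^24, so the posterior is Beta(10+4, 12+24) = Beta(14, 36).
For Beta(a, b) with a, b > 1 the mode is (a−1)/(a+b−2) = 13/48 ≈ 0.271.

p̂_MAP = 0.271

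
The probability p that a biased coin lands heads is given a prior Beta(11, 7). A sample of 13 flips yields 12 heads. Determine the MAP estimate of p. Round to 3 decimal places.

p̂_MAP = 0.759

Prior: Beta(11, 7).
Data: 12 successes in 13 trials. The binomial likelihood contributes p^12(1−p)^1, so the posterior is Beta(11+12, 7+1) = Beta(23, 8).
For Beta(a, b) with a, b > 1 the mode is (a−1)/(a+b−2) = 22/29 ≈ 0.759.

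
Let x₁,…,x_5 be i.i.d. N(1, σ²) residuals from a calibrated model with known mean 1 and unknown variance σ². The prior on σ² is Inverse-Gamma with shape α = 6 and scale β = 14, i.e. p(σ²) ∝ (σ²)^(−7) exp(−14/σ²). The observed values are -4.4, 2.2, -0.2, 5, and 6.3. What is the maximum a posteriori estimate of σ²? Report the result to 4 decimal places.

Sum of squared deviations about the known mean: SS = (-4.4−1)² + (2.2−1)² + (-0.2−1)² + (5−1)² + (6.3−1)² = 76.13.
The Normal likelihood contributes (σ²)^(−n/2) exp(−SS/(2σ²)), so the posterior is Inverse-Gamma(α + n/2, β + SS/2) = Inverse-Gamma(8.5, 52.065).
The mode of Inverse-Gamma(a, b) is b/(a+1) = 52.065/9.5 ≈ 5.4805.

σ̂²_MAP = 5.4805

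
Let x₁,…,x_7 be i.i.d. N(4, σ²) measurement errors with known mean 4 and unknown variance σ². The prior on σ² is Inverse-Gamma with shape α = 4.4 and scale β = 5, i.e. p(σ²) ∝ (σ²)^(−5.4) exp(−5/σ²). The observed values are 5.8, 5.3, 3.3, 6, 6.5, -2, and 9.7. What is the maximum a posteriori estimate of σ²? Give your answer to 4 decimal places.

Sum of squared deviations about the known mean: SS = (5.8−4)² + (5.3−4)² + (3.3−4)² + (6−4)² + (6.5−4)² + (-2−4)² + (9.7−4)² = 84.16.
The Normal likelihood contributes (σ²)^(−n/2) exp(−SS/(2σ²)), so the posterior is Inverse-Gamma(α + n/2, β + SS/2) = Inverse-Gamma(7.9, 47.08).
The mode of Inverse-Gamma(a, b) is b/(a+1) = 47.08/8.9 ≈ 5.2899.

σ̂²_MAP = 5.2899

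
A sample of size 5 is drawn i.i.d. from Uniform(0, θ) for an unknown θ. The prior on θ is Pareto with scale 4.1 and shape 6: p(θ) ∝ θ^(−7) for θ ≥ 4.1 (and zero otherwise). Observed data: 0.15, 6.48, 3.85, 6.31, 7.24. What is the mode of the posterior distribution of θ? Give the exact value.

θ̂_MAP = 7.24

The Uniform(0, θ) likelihood is θ^(−n) for θ ≥ max(xᵢ), zero otherwise. Here max(xᵢ) = 7.24.
Posterior ∝ θ^(−7) · θ^(−5) = θ^(−12) on θ ≥ max(4.1, 7.24) = 7.24.
This density is strictly decreasing in θ, so the posterior mode lies at the lower boundary of the support.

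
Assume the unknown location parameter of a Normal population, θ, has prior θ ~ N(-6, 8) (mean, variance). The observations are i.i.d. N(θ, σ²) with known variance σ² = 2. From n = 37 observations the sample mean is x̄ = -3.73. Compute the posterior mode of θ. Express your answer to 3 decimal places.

n = 37, x̄ = -3.73.
For a Normal prior and Normal likelihood with known variance, the posterior is Normal; its mode equals its mean, the precision-weighted average.
Prior precision 1/σ₀² = 1/8 = 0.125; data precision n/σ² = 37/2 = 18.5.
θ̂ = (0.125·(-6) + 18.5·(-3.73)) / (0.125 + 18.5) = (-69.755)/18.625 = -13951/3725 ≈ -3.745.

θ̂_MAP = -3.745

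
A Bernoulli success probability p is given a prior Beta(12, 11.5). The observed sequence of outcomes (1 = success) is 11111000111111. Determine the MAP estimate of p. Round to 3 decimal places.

Prior: Beta(12, 11.5).
Data: 11 successes in 14 trials (from the sequence). The binomial likelihood contributes p^11(1−p)^3, so the posterior is Beta(12+11, 11.5+3) = Beta(23, 14.5).
For Beta(a, b) with a, b > 1 the mode is (a−1)/(a+b−2) = 22/35.5 ≈ 0.620.

p̂_MAP = 0.620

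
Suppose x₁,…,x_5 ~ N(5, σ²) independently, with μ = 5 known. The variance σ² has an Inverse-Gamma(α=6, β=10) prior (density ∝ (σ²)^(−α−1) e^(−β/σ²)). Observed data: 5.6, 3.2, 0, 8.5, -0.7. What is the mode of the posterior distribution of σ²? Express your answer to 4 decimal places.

Sum of squared deviations about the known mean: SS = (5.6−5)² + (3.2−5)² + (0−5)² + (8.5−5)² + (-0.7−5)² = 73.34.
The Normal likelihood contributes (σ²)^(−n/2) exp(−SS/(2σ²)), so the posterior is Inverse-Gamma(α + n/2, β + SS/2) = Inverse-Gamma(8.5, 46.67).
The mode of Inverse-Gamma(a, b) is b/(a+1) = 46.67/9.5 ≈ 4.9126.

σ̂²_MAP = 4.9126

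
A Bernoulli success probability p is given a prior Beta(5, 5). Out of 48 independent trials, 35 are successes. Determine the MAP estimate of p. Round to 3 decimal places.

Prior: Beta(5, 5).
Data: 35 successes in 48 trials. The binomial likelihood contributes p^35(1−p)^13, so the posterior is Beta(5+35, 5+13) = Beta(40, 18).
For Beta(a, b) with a, b > 1 the mode is (a−1)/(a+b−2) = 39/56 ≈ 0.696.

p̂_MAP = 0.696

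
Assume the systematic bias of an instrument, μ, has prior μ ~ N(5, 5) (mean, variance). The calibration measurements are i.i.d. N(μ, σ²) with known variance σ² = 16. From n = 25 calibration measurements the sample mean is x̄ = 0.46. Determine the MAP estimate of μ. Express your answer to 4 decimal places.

μ̂_MAP = 0.9752

n = 25, x̄ = 0.46.
For a Normal prior and Normal likelihood with known variance, the posterior is Normal; its mode equals its mean, the precision-weighted average.
Prior precision 1/σ₀² = 1/5 = 0.2; data precision n/σ² = 25/16 = 1.5625.
μ̂ = (0.2·5 + 1.5625·0.46) / (0.2 + 1.5625) = 1.71875/1.7625 = 275/282 ≈ 0.9752.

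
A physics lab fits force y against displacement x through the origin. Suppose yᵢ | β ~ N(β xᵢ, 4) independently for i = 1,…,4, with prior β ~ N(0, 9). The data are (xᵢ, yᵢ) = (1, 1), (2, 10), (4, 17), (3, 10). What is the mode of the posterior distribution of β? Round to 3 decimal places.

log p(β | y) = −Σ(yᵢ − βxᵢ)²/(2·4) − β²/(2·9) + const.
Setting the derivative to zero: Σxᵢ(yᵢ − βxᵢ)/4 − β/9 = 0, so β = Σxᵢyᵢ / (Σxᵢ² + σ²/τ²).
Σxᵢyᵢ = 1·1 + 2·10 + 4·17 + 3·10 = 119; Σxᵢ² = 30; σ²/τ² = 4/9.
β̂_MAP = 119 / (30 + 4/9) = 119/(274/9) = 1071/274 ≈ 3.909.

β̂_MAP = 3.909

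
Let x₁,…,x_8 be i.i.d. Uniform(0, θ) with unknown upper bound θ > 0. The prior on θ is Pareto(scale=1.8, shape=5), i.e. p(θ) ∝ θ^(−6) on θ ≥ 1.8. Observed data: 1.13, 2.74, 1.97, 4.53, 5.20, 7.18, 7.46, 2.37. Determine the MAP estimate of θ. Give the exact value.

The Uniform(0, θ) likelihood is θ^(−n) for θ ≥ max(xᵢ), zero otherwise. Here max(xᵢ) = 7.46.
Posterior ∝ θ^(−6) · θ^(−8) = θ^(−14) on θ ≥ max(1.8, 7.46) = 7.46.
This density is strictly decreasing in θ, so the posterior mode lies at the lower boundary of the support.

θ̂_MAP = 7.46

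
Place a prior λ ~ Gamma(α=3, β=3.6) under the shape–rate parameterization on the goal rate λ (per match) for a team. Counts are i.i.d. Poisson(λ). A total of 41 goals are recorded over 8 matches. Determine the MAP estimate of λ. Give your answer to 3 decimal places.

Σxᵢ = 41, n = 8.
Posterior ∝ λ^2e^(−3.6λ) · λ^41e^(−8λ) = λ^43e^(−11.6λ), i.e. Gamma(shape=44, rate=11.6).
The mode of a Gamma(a, b) with a ≥ 1 (shape–rate) is (a−1)/b = 43/11.6 ≈ 3.707.

λ̂_MAP = 3.707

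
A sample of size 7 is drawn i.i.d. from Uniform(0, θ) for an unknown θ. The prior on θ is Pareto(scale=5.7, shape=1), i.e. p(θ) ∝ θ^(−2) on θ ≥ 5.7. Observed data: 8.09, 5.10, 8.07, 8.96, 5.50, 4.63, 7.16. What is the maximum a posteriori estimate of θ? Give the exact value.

The Uniform(0, θ) likelihood is θ^(−n) for θ ≥ max(xᵢ), zero otherwise. Here max(xᵢ) = 8.96.
Posterior ∝ θ^(−2) · θ^(−7) = θ^(−9) on θ ≥ max(5.7, 8.96) = 8.96.
This density is strictly decreasing in θ, so the posterior mode lies at the lower boundary of the support.

θ̂_MAP = 8.96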